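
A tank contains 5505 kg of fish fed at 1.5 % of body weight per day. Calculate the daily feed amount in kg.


Feeding rate fraction = 1.5% / 100 = 0.015
Daily feed = 5505 kg * 0.015 = 82.575 kg/day

82.575 kg/day


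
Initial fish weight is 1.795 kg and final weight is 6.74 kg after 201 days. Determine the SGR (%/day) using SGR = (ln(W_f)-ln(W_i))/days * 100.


ln(W_f) = ln(6.74) = 1.9080599
ln(W_i) = ln(1.795) = 0.58500502
ln(W_f) - ln(W_i) = 1.9080599 - 0.58500502 = 1.3230549
SGR = 1.3230549 / 201 * 100 = 0.658236 %/day

0.658236 %/day


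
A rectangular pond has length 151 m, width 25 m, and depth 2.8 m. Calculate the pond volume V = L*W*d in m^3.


Base area = L * W = 151 * 25 = 3775 m^2
Volume = area * depth = 3775 * 2.8 = 10570 m^3

10570 m^3


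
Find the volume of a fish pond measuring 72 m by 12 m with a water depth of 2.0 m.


Base area = L * W = 72 * 12 = 864 m^2
Volume = area * depth = 864 * 2.0 = 1728 m^3

1728 m^3


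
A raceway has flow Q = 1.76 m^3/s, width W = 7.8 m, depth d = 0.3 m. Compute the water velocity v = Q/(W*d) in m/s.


Cross-sectional area = W * d = 7.8 * 0.3 = 2.34 m^2
Velocity = Q / A = 1.76 / 2.34 = 0.752137 m/s

0.752137 m/s


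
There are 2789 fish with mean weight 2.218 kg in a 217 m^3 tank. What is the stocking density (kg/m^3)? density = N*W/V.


Total biomass = 2789 fish * 2.218 kg = 6186.002 kg
Density = total biomass / volume = 6186.002 / 217 = 28.5069 kg/m^3

28.5069 kg/m^3


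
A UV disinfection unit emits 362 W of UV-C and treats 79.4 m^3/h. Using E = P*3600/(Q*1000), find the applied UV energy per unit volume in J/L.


Energy delivered per hour = 362 W * 3600 s = 1303200 J/h
Volume treated per hour = 79.4 m^3/h * 1000 = 79400 L/h
dose = 1303200 / 79400 = 16.4131 J/L

16.4131 J/L


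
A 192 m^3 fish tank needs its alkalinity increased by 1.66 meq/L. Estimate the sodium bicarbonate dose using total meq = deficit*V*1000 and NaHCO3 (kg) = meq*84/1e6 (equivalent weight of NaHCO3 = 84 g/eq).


Tank volume in L = 192 m^3 * 1000 = 192000 L
Total meq required = 1.66 meq/L * 192000 L = 318720 meq
NaHCO3 mass = 318720 meq * 84 mg/meq / 1e6 = 26.7725 kg

26.7725 kg


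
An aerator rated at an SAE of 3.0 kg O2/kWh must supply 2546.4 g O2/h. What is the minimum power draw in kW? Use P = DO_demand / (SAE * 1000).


SAE in g O2/kWh = 3.0 * 1000 = 3000 g/kWh
P = DO_demand / SAE_g = 2546.4 / 3000 = 0.8488 kW

0.8488 kW


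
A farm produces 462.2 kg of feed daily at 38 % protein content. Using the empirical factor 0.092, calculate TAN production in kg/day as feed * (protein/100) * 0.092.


Protein in feed = 462.2 * 38/100 = 175.636 kg/day
TAN = protein * 0.092 = 175.636 * 0.092 = 16.158512 kg/day

16.158512 kg/day


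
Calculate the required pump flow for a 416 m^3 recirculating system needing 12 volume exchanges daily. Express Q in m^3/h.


Daily recirculation volume = 416 m^3 * 12 = 4992 m^3/day
Flow rate Q = daily volume / 24 h = 4992 / 24 = 208 m^3/h

208 m^3/h


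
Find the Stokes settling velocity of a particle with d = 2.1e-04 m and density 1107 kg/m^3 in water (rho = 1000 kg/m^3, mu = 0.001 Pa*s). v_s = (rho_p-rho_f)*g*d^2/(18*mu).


Density difference: rho_p - rho_f = 1107 - 1000 = 107 kg/m^3
d^2 = (2.1e-04)^2 = 4.41e-08 m^2
Numerator = (rho_p - rho_f) * g * d^2 = 107 * 9.81 * 4.41e-08 = 4.6290447e-05
Denominator = 18 * mu = 18 * 0.001 = 0.018
v_s = 4.6290447e-05 / 0.018 = 0.00257169 m/s
Check: Re = rho_f * v_s * d / mu = 1000 * 0.00257169 * 2.1e-04 / 0.001 = 0.54 < 1, so Stokes' law applies.

0.00257169 m/s


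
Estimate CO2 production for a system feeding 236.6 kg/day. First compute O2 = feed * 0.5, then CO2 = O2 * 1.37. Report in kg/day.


O2 = 236.6 * 0.5 = 118.3
CO2 = 118.3 * 1.37 = 162.071

162.071 kg/day


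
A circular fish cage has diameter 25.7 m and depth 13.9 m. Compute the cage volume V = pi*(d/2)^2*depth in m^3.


r = d/2 = 25.7/2 = 12.85 m
Base area = pi*r^2 = pi*12.85^2 = 518.74763 m^2
Volume = 518.74763 * 13.9 = 7210.59 m^3

7210.59 m^3


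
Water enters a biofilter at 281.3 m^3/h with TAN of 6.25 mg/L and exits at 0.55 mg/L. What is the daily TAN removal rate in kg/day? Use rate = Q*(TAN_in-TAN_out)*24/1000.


Concentration drop: TAN_in - TAN_out = 6.25 - 0.55 = 5.7 mg/L
Hourly TAN removed = Q * dTAN = 281.3 m^3/h * 5.7 mg/L = 1603.41 g/h  (m^3/h * mg/L = g/h)
Daily TAN removed = 1603.41 * 24 = 38481.84 g/day
Convert to kg/day: 38481.84 / 1000 = 38.48184 kg/day

38.48184 kg/day


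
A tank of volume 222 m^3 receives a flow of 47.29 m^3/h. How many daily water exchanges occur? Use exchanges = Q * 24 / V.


Daily flow volume = 47.29 m^3/h * 24 h = 1134.96 m^3/day
Exchanges = daily flow / tank volume = 1134.96 / 222 = 5.11243 exchanges/day

5.11243 exchanges/day


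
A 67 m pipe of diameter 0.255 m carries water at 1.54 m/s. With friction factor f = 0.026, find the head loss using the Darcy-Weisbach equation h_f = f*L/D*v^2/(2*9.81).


v^2 = 1.54^2 = 2.3716 m^2/s^2
L/D = 67/0.255 = 262.7451
h_f = f*(L/D)*v^2/(2g) = 0.026 * 262.7451 * 2.3716 / 19.62 = 0.825753 m

0.825753 m


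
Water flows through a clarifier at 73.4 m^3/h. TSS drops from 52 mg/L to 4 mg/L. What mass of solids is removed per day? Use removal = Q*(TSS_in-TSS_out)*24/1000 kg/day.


Concentration drop: TSS_in - TSS_out = 52 - 4 = 48 mg/L
Hourly solids removed = Q * dTSS = 73.4 m^3/h * 48 mg/L = 3523.2 g/h  (m^3/h * mg/L = g/h)
Daily solids removed = 3523.2 * 24 = 84556.8 g/day
Convert g to kg: 84556.8 / 1000 = 84.5568 kg/day

84.5568 kg/day


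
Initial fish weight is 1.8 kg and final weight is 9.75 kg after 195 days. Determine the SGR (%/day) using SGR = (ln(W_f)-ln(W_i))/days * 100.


ln(W_f) = ln(9.75) = 2.2772673
ln(W_i) = ln(1.8) = 0.58778666
ln(W_f) - ln(W_i) = 2.2772673 - 0.58778666 = 1.6894806
SGR = 1.6894806 / 195 * 100 = 0.8664 %/day

0.8664 %/day


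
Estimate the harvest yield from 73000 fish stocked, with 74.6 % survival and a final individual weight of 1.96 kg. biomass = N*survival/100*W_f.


Survivors = 73000 * 74.6/100 = 54458 fish
Harvest biomass = survivors * W_f = 54458 * 1.96 = 106737.68 kg

106737.68 kg


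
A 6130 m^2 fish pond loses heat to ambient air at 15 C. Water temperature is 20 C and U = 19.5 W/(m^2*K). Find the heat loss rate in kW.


Temperature difference dT = 20 - 15 = 5 K
Heat loss (W) = U * A * dT = 19.5 * 6130 * 5 = 597675 W
Convert to kW: 597675 / 1000 = 597.675 kW

597.675 kW


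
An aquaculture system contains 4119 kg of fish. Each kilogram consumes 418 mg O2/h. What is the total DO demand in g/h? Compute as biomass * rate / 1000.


Total O2 consumption (mg/h) = 4119 kg * 418 mg/(kg*h) = 1721742 mg/h
Convert to g/h: 1721742 / 1000 = 1721.742 g/h

1721.742 g/h


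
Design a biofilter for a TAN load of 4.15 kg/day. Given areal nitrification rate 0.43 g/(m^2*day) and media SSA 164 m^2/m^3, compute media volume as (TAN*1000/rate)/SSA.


A = 4.15*1000 / 0.43 = 9651.1628 m^2
V = 9651.1628 / 164 = 58.8486

58.8486 m^3


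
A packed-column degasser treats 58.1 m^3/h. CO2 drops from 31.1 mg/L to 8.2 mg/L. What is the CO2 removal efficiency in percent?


CO2_out / CO2_in = 8.2 / 31.1 = 0.26366559
Fraction remaining = 0.26366559
efficiency = (1 - 0.26366559) * 100 = 73.6334 %

73.6334 %


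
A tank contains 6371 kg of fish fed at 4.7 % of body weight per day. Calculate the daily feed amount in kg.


Feeding rate fraction = 4.7% / 100 = 0.047
Daily feed = 6371 kg * 0.047 = 299.437 kg/day

299.437 kg/day


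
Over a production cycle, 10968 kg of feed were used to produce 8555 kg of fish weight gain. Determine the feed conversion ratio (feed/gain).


FCR = feed consumed / weight gained
FCR = 10968 kg / 8555 kg = 1.28206

1.28206


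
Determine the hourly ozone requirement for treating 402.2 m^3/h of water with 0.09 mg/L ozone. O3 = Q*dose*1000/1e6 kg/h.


O3 demand (mg/h) = Q * dose * 1000 = 402.2 * 0.09 * 1000 = 36198 mg/h
Convert mg to kg: 36198 / 1e6 = 0.036198 kg/h

0.036198 kg/h


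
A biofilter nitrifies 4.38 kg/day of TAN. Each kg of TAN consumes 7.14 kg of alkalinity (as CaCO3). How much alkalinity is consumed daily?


Alkalinity factor: 7.14 kg CaCO3 consumed per kg TAN nitrified
alk = 4.38 kg TAN * 7.14 = 31.2732 kg CaCO3/day

31.2732 kg CaCO3/day


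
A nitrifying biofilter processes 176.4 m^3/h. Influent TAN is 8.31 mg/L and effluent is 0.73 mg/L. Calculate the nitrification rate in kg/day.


Concentration drop: TAN_in - TAN_out = 8.31 - 0.73 = 7.58 mg/L
Hourly TAN removed = Q * dTAN = 176.4 m^3/h * 7.58 mg/L = 1337.112 g/h  (m^3/h * mg/L = g/h)
Daily TAN removed = 1337.112 * 24 = 32090.688 g/day
Convert to kg/day: 32090.688 / 1000 = 32.090688 kg/day

32.090688 kg/day


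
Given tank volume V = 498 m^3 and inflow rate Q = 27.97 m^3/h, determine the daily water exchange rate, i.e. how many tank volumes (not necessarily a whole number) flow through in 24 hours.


Daily flow volume = 27.97 m^3/h * 24 h = 671.28 m^3/day
Exchanges = daily flow / tank volume = 671.28 / 498 = 1.34795 exchanges/day

1.34795 exchanges/day


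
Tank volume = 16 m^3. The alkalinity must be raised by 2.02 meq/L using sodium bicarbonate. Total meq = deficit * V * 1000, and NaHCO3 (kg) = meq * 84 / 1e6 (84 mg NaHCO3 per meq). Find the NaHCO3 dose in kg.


Tank volume in L = 16 m^3 * 1000 = 16000 L
Total meq required = 2.02 meq/L * 16000 L = 32320 meq
NaHCO3 mass = 32320 meq * 84 mg/meq / 1e6 = 2.71488 kg

2.71488 kg


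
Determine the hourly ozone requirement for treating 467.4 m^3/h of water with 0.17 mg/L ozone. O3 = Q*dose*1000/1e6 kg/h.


O3 demand (mg/h) = Q * dose * 1000 = 467.4 * 0.17 * 1000 = 79458 mg/h
Convert mg to kg: 79458 / 1e6 = 0.079458 kg/h

0.079458 kg/h


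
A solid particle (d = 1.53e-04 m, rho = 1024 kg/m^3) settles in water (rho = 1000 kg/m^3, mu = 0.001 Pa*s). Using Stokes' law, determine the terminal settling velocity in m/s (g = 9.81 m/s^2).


Density difference: rho_p - rho_f = 1024 - 1000 = 24 kg/m^3
d^2 = (1.53e-04)^2 = 2.3409e-08 m^2
Numerator = (rho_p - rho_f) * g * d^2 = 24 * 9.81 * 2.3409e-08 = 5.511415e-06
Denominator = 18 * mu = 18 * 0.001 = 0.018
v_s = 5.511415e-06 / 0.018 = 3.0619e-04 m/s
Check: Re = rho_f * v_s * d / mu = 1000 * 3.0619e-04 * 1.53e-04 / 0.001 = 0.0468 < 1, so Stokes' law applies.

3.0619e-04 m/s


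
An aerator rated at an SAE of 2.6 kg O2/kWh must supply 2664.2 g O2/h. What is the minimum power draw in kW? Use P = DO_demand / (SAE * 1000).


SAE in g O2/kWh = 2.6 * 1000 = 2600 g/kWh
P = DO_demand / SAE_g = 2664.2 / 2600 = 1.02469 kW

1.02469 kW


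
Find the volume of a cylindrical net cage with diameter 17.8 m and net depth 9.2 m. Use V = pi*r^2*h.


r = d/2 = 17.8/2 = 8.9 m
Base area = pi*r^2 = pi*8.9^2 = 248.84555 m^2
Volume = 248.84555 * 9.2 = 2289.38 m^3

2289.38 m^3


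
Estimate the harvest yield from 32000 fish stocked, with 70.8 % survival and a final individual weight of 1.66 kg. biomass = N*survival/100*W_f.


Survivors = 32000 * 70.8/100 = 22656 fish
Harvest biomass = survivors * W_f = 22656 * 1.66 = 37608.96 kg

37608.96 kg


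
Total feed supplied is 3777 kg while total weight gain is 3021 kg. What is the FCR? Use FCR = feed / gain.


FCR = feed consumed / weight gained
FCR = 3777 kg / 3021 kg = 1.25025

1.25025


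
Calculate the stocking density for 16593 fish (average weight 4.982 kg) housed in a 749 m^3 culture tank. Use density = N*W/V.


Total biomass = 16593 fish * 4.982 kg = 82666.326 kg
Density = total biomass / volume = 82666.326 / 749 = 110.369 kg/m^3

110.369 kg/m^3


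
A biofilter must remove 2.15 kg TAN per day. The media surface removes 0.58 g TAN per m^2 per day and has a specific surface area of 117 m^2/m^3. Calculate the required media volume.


A = 2.15*1000 / 0.58 = 3706.8966 m^2
V = 3706.8966 / 117 = 31.6829

31.6829 m^3


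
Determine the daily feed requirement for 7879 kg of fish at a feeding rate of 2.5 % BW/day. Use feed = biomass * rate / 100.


Feeding rate fraction = 2.5% / 100 = 0.025
Daily feed = 7879 kg * 0.025 = 196.975 kg/day

196.975 kg/day


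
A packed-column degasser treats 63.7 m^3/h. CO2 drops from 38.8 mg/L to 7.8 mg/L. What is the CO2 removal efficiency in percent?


CO2_out / CO2_in = 7.8 / 38.8 = 0.20103093
Fraction remaining = 0.20103093
efficiency = (1 - 0.20103093) * 100 = 79.8969 %

79.8969 %


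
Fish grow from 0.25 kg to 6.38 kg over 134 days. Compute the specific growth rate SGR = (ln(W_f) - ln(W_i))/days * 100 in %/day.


ln(W_f) = ln(6.38) = 1.8531681
ln(W_i) = ln(0.25) = -1.3862944
ln(W_f) - ln(W_i) = 1.8531681 - -1.3862944 = 3.2394625
SGR = 3.2394625 / 134 * 100 = 2.41751 %/day

2.41751 %/day


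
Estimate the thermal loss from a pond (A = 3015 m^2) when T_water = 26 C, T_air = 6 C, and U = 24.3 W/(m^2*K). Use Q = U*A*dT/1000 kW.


Temperature difference dT = 26 - 6 = 20 K
Heat loss (W) = U * A * dT = 24.3 * 3015 * 20 = 1465290 W
Convert to kW: 1465290 / 1000 = 1465.29 kW

1465.29 kW


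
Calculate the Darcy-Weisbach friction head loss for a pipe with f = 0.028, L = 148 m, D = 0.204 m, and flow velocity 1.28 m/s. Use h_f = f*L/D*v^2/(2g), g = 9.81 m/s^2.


v^2 = 1.28^2 = 1.6384 m^2/s^2
L/D = 148/0.204 = 725.4902
h_f = f*(L/D)*v^2/(2g) = 0.028 * 725.4902 * 1.6384 / 19.62 = 1.69633 m

1.69633 m


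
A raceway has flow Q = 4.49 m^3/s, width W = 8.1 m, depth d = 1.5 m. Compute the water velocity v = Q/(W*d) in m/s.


Cross-sectional area = W * d = 8.1 * 1.5 = 12.15 m^2
Velocity = Q / A = 4.49 / 12.15 = 0.369547 m/s

0.369547 m/s


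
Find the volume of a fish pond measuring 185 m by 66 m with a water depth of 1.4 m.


Base area = L * W = 185 * 66 = 12210 m^2
Volume = area * depth = 12210 * 1.4 = 17094 m^3

17094 m^3


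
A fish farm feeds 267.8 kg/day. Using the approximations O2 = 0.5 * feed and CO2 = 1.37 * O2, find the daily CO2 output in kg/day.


O2 = 267.8 * 0.5 = 133.9
CO2 = 133.9 * 1.37 = 183.443

183.443 kg/day


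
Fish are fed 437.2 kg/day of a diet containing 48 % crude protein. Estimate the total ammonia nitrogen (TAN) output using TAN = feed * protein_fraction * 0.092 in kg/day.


Protein in feed = 437.2 * 48/100 = 209.856 kg/day
TAN = protein * 0.092 = 209.856 * 0.092 = 19.306752 kg/day

19.306752 kg/day


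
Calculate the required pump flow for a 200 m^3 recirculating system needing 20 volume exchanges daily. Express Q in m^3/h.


Daily recirculation volume = 200 m^3 * 20 = 4000 m^3/day
Flow rate Q = daily volume / 24 h = 4000 / 24 = 166.667 m^3/h

166.667 m^3/h


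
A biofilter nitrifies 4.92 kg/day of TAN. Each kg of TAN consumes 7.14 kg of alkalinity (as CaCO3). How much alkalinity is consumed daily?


Alkalinity factor: 7.14 kg CaCO3 consumed per kg TAN nitrified
alk = 4.92 kg TAN * 7.14 = 35.1288 kg CaCO3/day

35.1288 kg CaCO3/day


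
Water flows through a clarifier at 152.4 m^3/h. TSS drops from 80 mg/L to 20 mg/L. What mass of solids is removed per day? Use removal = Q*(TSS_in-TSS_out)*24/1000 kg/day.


Concentration drop: TSS_in - TSS_out = 80 - 20 = 60 mg/L
Hourly solids removed = Q * dTSS = 152.4 m^3/h * 60 mg/L = 9144 g/h  (m^3/h * mg/L = g/h)
Daily solids removed = 9144 * 24 = 219456 g/day
Convert g to kg: 219456 / 1000 = 219.456 kg/day

219.456 kg/day


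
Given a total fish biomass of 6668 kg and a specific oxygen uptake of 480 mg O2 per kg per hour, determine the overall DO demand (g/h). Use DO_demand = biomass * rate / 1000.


Total O2 consumption (mg/h) = 6668 kg * 480 mg/(kg*h) = 3200640 mg/h
Convert to g/h: 3200640 / 1000 = 3200.64 g/h

3200.64 g/h


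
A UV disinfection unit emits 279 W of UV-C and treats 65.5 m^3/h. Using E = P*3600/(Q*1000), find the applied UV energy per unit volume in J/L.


Energy delivered per hour = 279 W * 3600 s = 1004400 J/h
Volume treated per hour = 65.5 m^3/h * 1000 = 65500 L/h
dose = 1004400 / 65500 = 15.3344 J/L

15.3344 J/L


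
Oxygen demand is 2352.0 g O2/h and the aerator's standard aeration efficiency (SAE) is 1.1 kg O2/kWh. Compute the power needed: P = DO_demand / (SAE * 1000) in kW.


SAE in g O2/kWh = 1.1 * 1000 = 1100 g/kWh
P = DO_demand / SAE_g = 2352.0 / 1100 = 2.13818 kW

2.13818 kW


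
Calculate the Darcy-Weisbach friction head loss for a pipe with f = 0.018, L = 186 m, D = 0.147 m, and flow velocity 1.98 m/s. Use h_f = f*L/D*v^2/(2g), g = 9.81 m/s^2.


v^2 = 1.98^2 = 3.9204 m^2/s^2
L/D = 186/0.147 = 1265.3061
h_f = f*(L/D)*v^2/(2g) = 0.018 * 1265.3061 * 3.9204 / 19.62 = 4.55092 m

4.55092 m


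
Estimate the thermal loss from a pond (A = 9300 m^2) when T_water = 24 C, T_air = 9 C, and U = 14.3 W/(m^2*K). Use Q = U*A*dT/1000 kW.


Temperature difference dT = 24 - 9 = 15 K
Heat loss (W) = U * A * dT = 14.3 * 9300 * 15 = 1994850 W
Convert to kW: 1994850 / 1000 = 1994.85 kW

1994.85 kW


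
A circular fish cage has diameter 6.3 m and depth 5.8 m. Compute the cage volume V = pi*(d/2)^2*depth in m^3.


r = d/2 = 6.3/2 = 3.15 m
Base area = pi*r^2 = pi*3.15^2 = 31.172453 m^2
Volume = 31.172453 * 5.8 = 180.8 m^3

180.8 m^3


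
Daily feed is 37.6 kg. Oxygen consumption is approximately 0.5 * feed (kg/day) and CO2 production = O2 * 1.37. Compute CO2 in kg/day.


O2 = 37.6 * 0.5 = 18.8
CO2 = 18.8 * 1.37 = 25.756

25.756 kg/day


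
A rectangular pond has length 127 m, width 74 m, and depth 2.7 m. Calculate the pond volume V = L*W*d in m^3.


Base area = L * W = 127 * 74 = 9398 m^2
Volume = area * depth = 9398 * 2.7 = 25374.6 m^3

25374.6 m^3


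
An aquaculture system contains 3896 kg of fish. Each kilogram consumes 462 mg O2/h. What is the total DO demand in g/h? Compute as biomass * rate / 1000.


Total O2 consumption (mg/h) = 3896 kg * 462 mg/(kg*h) = 1799952 mg/h
Convert to g/h: 1799952 / 1000 = 1799.952 g/h

1799.952 g/h


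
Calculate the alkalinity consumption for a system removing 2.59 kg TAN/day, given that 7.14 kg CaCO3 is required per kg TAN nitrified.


Alkalinity factor: 7.14 kg CaCO3 consumed per kg TAN nitrified
alk = 2.59 kg TAN * 7.14 = 18.4926 kg CaCO3/day

18.4926 kg CaCO3/day


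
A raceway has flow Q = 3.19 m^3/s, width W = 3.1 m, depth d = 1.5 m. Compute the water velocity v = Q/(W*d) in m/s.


Cross-sectional area = W * d = 3.1 * 1.5 = 4.65 m^2
Velocity = Q / A = 3.19 / 4.65 = 0.686022 m/s

0.686022 m/s


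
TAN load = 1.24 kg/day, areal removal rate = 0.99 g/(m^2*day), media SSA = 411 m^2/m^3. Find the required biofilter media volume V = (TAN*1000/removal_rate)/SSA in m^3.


A = 1.24*1000 / 0.99 = 1252.5253 m^2
V = 1252.5253 / 411 = 3.04751

3.04751 m^3


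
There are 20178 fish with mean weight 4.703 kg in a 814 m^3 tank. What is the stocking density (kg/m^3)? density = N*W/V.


Total biomass = 20178 fish * 4.703 kg = 94897.134 kg
Density = total biomass / volume = 94897.134 / 814 = 116.581 kg/m^3

116.581 kg/m^3


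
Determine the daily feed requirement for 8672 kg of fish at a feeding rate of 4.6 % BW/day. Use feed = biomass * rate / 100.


Feeding rate fraction = 4.6% / 100 = 0.046
Daily feed = 8672 kg * 0.046 = 398.912 kg/day

398.912 kg/day


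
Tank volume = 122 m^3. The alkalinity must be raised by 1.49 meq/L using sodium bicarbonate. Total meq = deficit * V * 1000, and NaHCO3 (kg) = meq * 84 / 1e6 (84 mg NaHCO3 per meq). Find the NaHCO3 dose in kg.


Tank volume in L = 122 m^3 * 1000 = 122000 L
Total meq required = 1.49 meq/L * 122000 L = 181780 meq
NaHCO3 mass = 181780 meq * 84 mg/meq / 1e6 = 15.2695 kg

15.2695 kg


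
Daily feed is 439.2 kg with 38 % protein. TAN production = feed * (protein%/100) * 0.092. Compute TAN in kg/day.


Protein in feed = 439.2 * 38/100 = 166.896 kg/day
TAN = protein * 0.092 = 166.896 * 0.092 = 15.354432 kg/day

15.354432 kg/day


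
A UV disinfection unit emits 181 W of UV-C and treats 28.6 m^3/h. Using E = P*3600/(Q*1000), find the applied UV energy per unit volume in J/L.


Energy delivered per hour = 181 W * 3600 s = 651600 J/h
Volume treated per hour = 28.6 m^3/h * 1000 = 28600 L/h
dose = 651600 / 28600 = 22.7832 J/L

22.7832 J/L


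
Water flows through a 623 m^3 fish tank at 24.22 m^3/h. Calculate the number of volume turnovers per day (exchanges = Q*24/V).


Daily flow volume = 24.22 m^3/h * 24 h = 581.28 m^3/day
Exchanges = daily flow / tank volume = 581.28 / 623 = 0.933034 exchanges/day

0.933034 exchanges/day


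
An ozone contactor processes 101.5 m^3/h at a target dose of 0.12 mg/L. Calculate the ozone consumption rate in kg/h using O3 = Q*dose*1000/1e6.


O3 demand (mg/h) = Q * dose * 1000 = 101.5 * 0.12 * 1000 = 12180 mg/h
Convert mg to kg: 12180 / 1e6 = 0.01218 kg/h

0.01218 kg/h


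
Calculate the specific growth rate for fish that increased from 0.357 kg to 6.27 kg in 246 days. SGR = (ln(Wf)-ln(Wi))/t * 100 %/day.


ln(W_f) = ln(6.27) = 1.8357764
ln(W_i) = ln(0.357) = -1.0300195
ln(W_f) - ln(W_i) = 1.8357764 - -1.0300195 = 2.8657959
SGR = 2.8657959 / 246 * 100 = 1.16496 %/day

1.16496 %/day


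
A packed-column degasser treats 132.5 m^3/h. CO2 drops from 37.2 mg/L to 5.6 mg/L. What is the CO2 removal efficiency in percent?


CO2_out / CO2_in = 5.6 / 37.2 = 0.15053763
Fraction remaining = 0.15053763
efficiency = (1 - 0.15053763) * 100 = 84.9462 %

84.9462 %


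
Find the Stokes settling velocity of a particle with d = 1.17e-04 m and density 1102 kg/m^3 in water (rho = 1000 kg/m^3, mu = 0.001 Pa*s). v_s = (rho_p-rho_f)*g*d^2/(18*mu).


Density difference: rho_p - rho_f = 1102 - 1000 = 102 kg/m^3
d^2 = (1.17e-04)^2 = 1.3689e-08 m^2
Numerator = (rho_p - rho_f) * g * d^2 = 102 * 9.81 * 1.3689e-08 = 1.3697487e-05
Denominator = 18 * mu = 18 * 0.001 = 0.018
v_s = 1.3697487e-05 / 0.018 = 7.60971e-04 m/s
Check: Re = rho_f * v_s * d / mu = 1000 * 7.60971e-04 * 1.17e-04 / 0.001 = 0.089 < 1, so Stokes' law applies.

7.60971e-04 m/s


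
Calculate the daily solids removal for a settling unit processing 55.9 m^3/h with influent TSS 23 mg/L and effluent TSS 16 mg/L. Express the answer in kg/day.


Concentration drop: TSS_in - TSS_out = 23 - 16 = 7 mg/L
Hourly solids removed = Q * dTSS = 55.9 m^3/h * 7 mg/L = 391.3 g/h  (m^3/h * mg/L = g/h)
Daily solids removed = 391.3 * 24 = 9391.2 g/day
Convert g to kg: 9391.2 / 1000 = 9.3912 kg/day

9.3912 kg/day


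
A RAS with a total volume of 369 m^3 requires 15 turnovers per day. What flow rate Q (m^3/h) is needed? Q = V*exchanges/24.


Daily recirculation volume = 369 m^3 * 15 = 5535 m^3/day
Flow rate Q = daily volume / 24 h = 5535 / 24 = 230.625 m^3/h

230.625 m^3/h


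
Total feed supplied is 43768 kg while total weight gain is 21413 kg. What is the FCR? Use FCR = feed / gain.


FCR = feed consumed / weight gained
FCR = 43768 kg / 21413 kg = 2.04399

2.04399


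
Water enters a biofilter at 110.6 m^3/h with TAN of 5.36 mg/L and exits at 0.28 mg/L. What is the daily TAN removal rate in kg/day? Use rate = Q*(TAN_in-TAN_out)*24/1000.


Concentration drop: TAN_in - TAN_out = 5.36 - 0.28 = 5.08 mg/L
Hourly TAN removed = Q * dTAN = 110.6 m^3/h * 5.08 mg/L = 561.848 g/h  (m^3/h * mg/L = g/h)
Daily TAN removed = 561.848 * 24 = 13484.352 g/day
Convert to kg/day: 13484.352 / 1000 = 13.484352 kg/day

13.484352 kg/day


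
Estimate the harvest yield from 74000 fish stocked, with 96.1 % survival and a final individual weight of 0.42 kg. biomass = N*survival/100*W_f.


Survivors = 74000 * 96.1/100 = 71114 fish
Harvest biomass = survivors * W_f = 71114 * 0.42 = 29867.88 kg

29867.88 kg


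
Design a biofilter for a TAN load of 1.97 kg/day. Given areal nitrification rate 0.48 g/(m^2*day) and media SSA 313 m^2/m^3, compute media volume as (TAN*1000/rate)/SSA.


A = 1.97*1000 / 0.48 = 4104.1667 m^2
V = 4104.1667 / 313 = 13.1124

13.1124 m^3


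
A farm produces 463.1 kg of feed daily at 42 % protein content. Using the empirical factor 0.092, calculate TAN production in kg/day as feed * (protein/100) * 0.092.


Protein in feed = 463.1 * 42/100 = 194.502 kg/day
TAN = protein * 0.092 = 194.502 * 0.092 = 17.894184 kg/day

17.894184 kg/day


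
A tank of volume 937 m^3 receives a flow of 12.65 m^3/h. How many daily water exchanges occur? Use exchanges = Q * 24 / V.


Daily flow volume = 12.65 m^3/h * 24 h = 303.6 m^3/day
Exchanges = daily flow / tank volume = 303.6 / 937 = 0.324013 exchanges/day

0.324013 exchanges/day


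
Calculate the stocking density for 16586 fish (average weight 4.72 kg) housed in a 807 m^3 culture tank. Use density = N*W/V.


Total biomass = 16586 fish * 4.72 kg = 78285.92 kg
Density = total biomass / volume = 78285.92 / 807 = 97.0086 kg/m^3

97.0086 kg/m^3


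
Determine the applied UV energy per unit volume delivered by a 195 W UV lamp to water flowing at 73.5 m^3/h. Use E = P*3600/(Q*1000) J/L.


Energy delivered per hour = 195 W * 3600 s = 702000 J/h
Volume treated per hour = 73.5 m^3/h * 1000 = 73500 L/h
dose = 702000 / 73500 = 9.55102 J/L

9.55102 J/L


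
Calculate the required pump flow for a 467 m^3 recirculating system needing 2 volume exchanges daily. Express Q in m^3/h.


Daily recirculation volume = 467 m^3 * 2 = 934 m^3/day
Flow rate Q = daily volume / 24 h = 934 / 24 = 38.9167 m^3/h

38.9167 m^3/h


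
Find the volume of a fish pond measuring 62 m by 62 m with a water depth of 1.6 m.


Base area = L * W = 62 * 62 = 3844 m^2
Volume = area * depth = 3844 * 1.6 = 6150.4 m^3

6150.4 m^3


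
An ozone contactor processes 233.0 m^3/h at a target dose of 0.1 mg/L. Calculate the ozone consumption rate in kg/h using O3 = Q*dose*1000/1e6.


O3 demand (mg/h) = Q * dose * 1000 = 233.0 * 0.1 * 1000 = 23300 mg/h
Convert mg to kg: 23300 / 1e6 = 0.0233 kg/h

0.0233 kg/h


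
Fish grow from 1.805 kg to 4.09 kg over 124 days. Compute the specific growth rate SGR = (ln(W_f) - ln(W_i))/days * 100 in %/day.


ln(W_f) = ln(4.09) = 1.408545
ln(W_i) = ln(1.805) = 0.59056059
ln(W_f) - ln(W_i) = 1.408545 - 0.59056059 = 0.81798441
SGR = 0.81798441 / 124 * 100 = 0.659665 %/day

0.659665 %/day


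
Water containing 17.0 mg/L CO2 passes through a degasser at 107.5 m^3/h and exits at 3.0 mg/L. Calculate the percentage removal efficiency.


CO2_out / CO2_in = 3.0 / 17.0 = 0.17647059
Fraction remaining = 0.17647059
efficiency = (1 - 0.17647059) * 100 = 82.3529 %

82.3529 %


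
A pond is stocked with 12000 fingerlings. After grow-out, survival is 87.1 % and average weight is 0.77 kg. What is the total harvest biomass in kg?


Survivors = 12000 * 87.1/100 = 10452 fish
Harvest biomass = survivors * W_f = 10452 * 0.77 = 8048.04 kg

8048.04 kg


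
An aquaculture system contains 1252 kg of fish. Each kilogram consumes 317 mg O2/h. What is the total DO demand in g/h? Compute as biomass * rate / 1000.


Total O2 consumption (mg/h) = 1252 kg * 317 mg/(kg*h) = 396884 mg/h
Convert to g/h: 396884 / 1000 = 396.884 g/h

396.884 g/h


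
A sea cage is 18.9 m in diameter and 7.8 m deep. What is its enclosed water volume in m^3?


r = d/2 = 18.9/2 = 9.45 m
Base area = pi*r^2 = pi*9.45^2 = 280.55208 m^2
Volume = 280.55208 * 7.8 = 2188.31 m^3

2188.31 m^3


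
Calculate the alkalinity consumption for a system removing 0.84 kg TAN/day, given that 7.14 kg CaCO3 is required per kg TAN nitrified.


Alkalinity factor: 7.14 kg CaCO3 consumed per kg TAN nitrified
alk = 0.84 kg TAN * 7.14 = 5.9976 kg CaCO3/day

5.9976 kg CaCO3/day


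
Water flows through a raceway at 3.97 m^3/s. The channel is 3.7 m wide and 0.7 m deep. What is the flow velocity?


Cross-sectional area = W * d = 3.7 * 0.7 = 2.59 m^2
Velocity = Q / A = 3.97 / 2.59 = 1.53282 m/s

1.53282 m/s


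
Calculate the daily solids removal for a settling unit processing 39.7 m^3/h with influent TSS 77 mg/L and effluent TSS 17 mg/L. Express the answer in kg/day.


Concentration drop: TSS_in - TSS_out = 77 - 17 = 60 mg/L
Hourly solids removed = Q * dTSS = 39.7 m^3/h * 60 mg/L = 2382 g/h  (m^3/h * mg/L = g/h)
Daily solids removed = 2382 * 24 = 57168 g/day
Convert g to kg: 57168 / 1000 = 57.168 kg/day

57.168 kg/day


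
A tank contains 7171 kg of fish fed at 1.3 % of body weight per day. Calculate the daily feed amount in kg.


Feeding rate fraction = 1.3% / 100 = 0.013
Daily feed = 7171 kg * 0.013 = 93.223 kg/day

93.223 kg/day


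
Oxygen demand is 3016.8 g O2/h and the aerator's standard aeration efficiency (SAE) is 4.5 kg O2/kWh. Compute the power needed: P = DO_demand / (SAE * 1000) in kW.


SAE in g O2/kWh = 4.5 * 1000 = 4500 g/kWh
P = DO_demand / SAE_g = 3016.8 / 4500 = 0.6704 kW

0.6704 kW


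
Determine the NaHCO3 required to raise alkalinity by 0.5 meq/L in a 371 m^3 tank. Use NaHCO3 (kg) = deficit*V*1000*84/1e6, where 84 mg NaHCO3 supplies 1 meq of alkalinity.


Tank volume in L = 371 m^3 * 1000 = 371000 L
Total meq required = 0.5 meq/L * 371000 L = 185500 meq
NaHCO3 mass = 185500 meq * 84 mg/meq / 1e6 = 15.582 kg

15.582 kg


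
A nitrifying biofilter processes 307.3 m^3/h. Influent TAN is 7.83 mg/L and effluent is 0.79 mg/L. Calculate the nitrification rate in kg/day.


Concentration drop: TAN_in - TAN_out = 7.83 - 0.79 = 7.04 mg/L
Hourly TAN removed = Q * dTAN = 307.3 m^3/h * 7.04 mg/L = 2163.392 g/h  (m^3/h * mg/L = g/h)
Daily TAN removed = 2163.392 * 24 = 51921.408 g/day
Convert to kg/day: 51921.408 / 1000 = 51.921408 kg/day

51.921408 kg/day


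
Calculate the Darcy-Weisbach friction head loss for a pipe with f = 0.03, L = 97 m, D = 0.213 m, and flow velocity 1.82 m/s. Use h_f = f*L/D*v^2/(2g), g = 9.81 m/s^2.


v^2 = 1.82^2 = 3.3124 m^2/s^2
L/D = 97/0.213 = 455.39906
h_f = f*(L/D)*v^2/(2g) = 0.03 * 455.39906 * 3.3124 / 19.62 = 2.30652 m

2.30652 m


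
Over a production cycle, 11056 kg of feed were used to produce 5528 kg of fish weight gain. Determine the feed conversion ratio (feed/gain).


FCR = feed consumed / weight gained
FCR = 11056 kg / 5528 kg = 2

2


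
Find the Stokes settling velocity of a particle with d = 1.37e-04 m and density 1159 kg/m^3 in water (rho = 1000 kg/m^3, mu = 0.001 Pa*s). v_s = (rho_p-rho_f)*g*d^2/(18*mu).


Density difference: rho_p - rho_f = 1159 - 1000 = 159 kg/m^3
d^2 = (1.37e-04)^2 = 1.8769e-08 m^2
Numerator = (rho_p - rho_f) * g * d^2 = 159 * 9.81 * 1.8769e-08 = 2.9275699e-05
Denominator = 18 * mu = 18 * 0.001 = 0.018
v_s = 2.9275699e-05 / 0.018 = 0.00162643 m/s
Check: Re = rho_f * v_s * d / mu = 1000 * 0.00162643 * 1.37e-04 / 0.001 = 0.223 < 1, so Stokes' law applies.

0.00162643 m/s


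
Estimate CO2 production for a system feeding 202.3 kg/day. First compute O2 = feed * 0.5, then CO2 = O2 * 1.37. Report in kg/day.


O2 = 202.3 * 0.5 = 101.15
CO2 = 101.15 * 1.37 = 138.5755

138.5755 kg/day


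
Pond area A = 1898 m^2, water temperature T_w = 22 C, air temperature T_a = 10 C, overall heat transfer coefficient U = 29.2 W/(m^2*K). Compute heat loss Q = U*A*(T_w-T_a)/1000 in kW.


Temperature difference dT = 22 - 10 = 12 K
Heat loss (W) = U * A * dT = 29.2 * 1898 * 12 = 665059.2 W
Convert to kW: 665059.2 / 1000 = 665.0592 kW

665.0592 kW


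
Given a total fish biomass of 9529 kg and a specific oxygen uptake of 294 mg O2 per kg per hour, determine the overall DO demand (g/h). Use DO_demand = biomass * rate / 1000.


Total O2 consumption (mg/h) = 9529 kg * 294 mg/(kg*h) = 2801526 mg/h
Convert to g/h: 2801526 / 1000 = 2801.526 g/h

2801.526 g/h


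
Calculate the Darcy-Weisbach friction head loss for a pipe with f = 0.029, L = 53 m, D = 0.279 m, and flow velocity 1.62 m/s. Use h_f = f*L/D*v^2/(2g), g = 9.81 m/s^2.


v^2 = 1.62^2 = 2.6244 m^2/s^2
L/D = 53/0.279 = 189.96416
h_f = f*(L/D)*v^2/(2g) = 0.029 * 189.96416 * 2.6244 / 19.62 = 0.736887 m

0.736887 m


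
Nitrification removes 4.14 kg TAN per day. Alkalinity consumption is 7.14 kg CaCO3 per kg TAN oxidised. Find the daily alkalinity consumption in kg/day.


Alkalinity factor: 7.14 kg CaCO3 consumed per kg TAN nitrified
alk = 4.14 kg TAN * 7.14 = 29.5596 kg CaCO3/day

29.5596 kg CaCO3/day


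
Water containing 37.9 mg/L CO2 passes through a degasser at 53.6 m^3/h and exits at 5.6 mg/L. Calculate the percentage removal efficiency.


CO2_out / CO2_in = 5.6 / 37.9 = 0.14775726
Fraction remaining = 0.14775726
efficiency = (1 - 0.14775726) * 100 = 85.2243 %

85.2243 %


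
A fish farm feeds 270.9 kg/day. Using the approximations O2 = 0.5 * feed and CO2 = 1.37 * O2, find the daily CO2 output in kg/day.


O2 = 270.9 * 0.5 = 135.45
CO2 = 135.45 * 1.37 = 185.5665

185.5665 kg/day


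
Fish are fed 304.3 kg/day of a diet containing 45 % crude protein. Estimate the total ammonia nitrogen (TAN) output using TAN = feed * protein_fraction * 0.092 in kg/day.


Protein in feed = 304.3 * 45/100 = 136.935 kg/day
TAN = protein * 0.092 = 136.935 * 0.092 = 12.59802 kg/day

12.59802 kg/day


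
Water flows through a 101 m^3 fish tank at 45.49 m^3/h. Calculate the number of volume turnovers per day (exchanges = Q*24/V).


Daily flow volume = 45.49 m^3/h * 24 h = 1091.76 m^3/day
Exchanges = daily flow / tank volume = 1091.76 / 101 = 10.8095 exchanges/day

10.8095 exchanges/day


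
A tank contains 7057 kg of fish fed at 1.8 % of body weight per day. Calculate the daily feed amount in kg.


Feeding rate fraction = 1.8% / 100 = 0.018
Daily feed = 7057 kg * 0.018 = 127.026 kg/day

127.026 kg/day


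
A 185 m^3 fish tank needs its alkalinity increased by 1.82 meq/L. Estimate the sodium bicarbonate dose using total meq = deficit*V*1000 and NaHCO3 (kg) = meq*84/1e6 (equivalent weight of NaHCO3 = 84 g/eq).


Tank volume in L = 185 m^3 * 1000 = 185000 L
Total meq required = 1.82 meq/L * 185000 L = 336700 meq
NaHCO3 mass = 336700 meq * 84 mg/meq / 1e6 = 28.2828 kg

28.2828 kg


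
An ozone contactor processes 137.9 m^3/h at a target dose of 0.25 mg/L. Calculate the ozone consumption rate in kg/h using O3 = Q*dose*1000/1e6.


O3 demand (mg/h) = Q * dose * 1000 = 137.9 * 0.25 * 1000 = 34475 mg/h
Convert mg to kg: 34475 / 1e6 = 0.034475 kg/h

0.034475 kg/h


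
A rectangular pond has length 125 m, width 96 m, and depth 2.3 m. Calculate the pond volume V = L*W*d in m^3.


Base area = L * W = 125 * 96 = 12000 m^2
Volume = area * depth = 12000 * 2.3 = 27600 m^3

27600 m^3


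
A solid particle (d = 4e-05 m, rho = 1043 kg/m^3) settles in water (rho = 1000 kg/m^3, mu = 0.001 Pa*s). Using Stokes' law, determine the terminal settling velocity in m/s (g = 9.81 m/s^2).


Density difference: rho_p - rho_f = 1043 - 1000 = 43 kg/m^3
d^2 = (4e-05)^2 = 1.6e-09 m^2
Numerator = (rho_p - rho_f) * g * d^2 = 43 * 9.81 * 1.6e-09 = 6.74928e-07
Denominator = 18 * mu = 18 * 0.001 = 0.018
v_s = 6.74928e-07 / 0.018 = 3.7496e-05 m/s
Check: Re = rho_f * v_s * d / mu = 1000 * 3.7496e-05 * 4e-05 / 0.001 = 0.0015 < 1, so Stokes' law applies.

3.7496e-05 m/s


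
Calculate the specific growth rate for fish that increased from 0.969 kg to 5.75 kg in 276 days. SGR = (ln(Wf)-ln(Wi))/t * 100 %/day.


ln(W_f) = ln(5.75) = 1.7491999
ln(W_i) = ln(0.969) = -0.031490667
ln(W_f) - ln(W_i) = 1.7491999 - -0.031490667 = 1.7806906
SGR = 1.7806906 / 276 * 100 = 0.645178 %/day

0.645178 %/day


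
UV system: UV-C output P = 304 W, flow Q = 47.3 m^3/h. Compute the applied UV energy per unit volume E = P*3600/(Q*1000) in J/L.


Energy delivered per hour = 304 W * 3600 s = 1094400 J/h
Volume treated per hour = 47.3 m^3/h * 1000 = 47300 L/h
dose = 1094400 / 47300 = 23.1374 J/L

23.1374 J/L


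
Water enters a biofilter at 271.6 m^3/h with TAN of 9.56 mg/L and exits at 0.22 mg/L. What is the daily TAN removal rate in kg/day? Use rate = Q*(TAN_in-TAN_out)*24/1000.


Concentration drop: TAN_in - TAN_out = 9.56 - 0.22 = 9.34 mg/L
Hourly TAN removed = Q * dTAN = 271.6 m^3/h * 9.34 mg/L = 2536.744 g/h  (m^3/h * mg/L = g/h)
Daily TAN removed = 2536.744 * 24 = 60881.856 g/day
Convert to kg/day: 60881.856 / 1000 = 60.881856 kg/day

60.881856 kg/day


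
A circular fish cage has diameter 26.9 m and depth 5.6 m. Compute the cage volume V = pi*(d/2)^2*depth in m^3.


r = d/2 = 26.9/2 = 13.45 m
Base area = pi*r^2 = pi*13.45^2 = 568.32197 m^2
Volume = 568.32197 * 5.6 = 3182.6 m^3

3182.6 m^3


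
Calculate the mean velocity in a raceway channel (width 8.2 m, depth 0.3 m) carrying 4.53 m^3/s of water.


Cross-sectional area = W * d = 8.2 * 0.3 = 2.46 m^2
Velocity = Q / A = 4.53 / 2.46 = 1.84146 m/s

1.84146 m/s


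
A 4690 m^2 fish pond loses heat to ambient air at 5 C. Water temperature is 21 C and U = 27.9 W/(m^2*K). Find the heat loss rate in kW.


Temperature difference dT = 21 - 5 = 16 K
Heat loss (W) = U * A * dT = 27.9 * 4690 * 16 = 2093616 W
Convert to kW: 2093616 / 1000 = 2093.616 kW

2093.616 kW


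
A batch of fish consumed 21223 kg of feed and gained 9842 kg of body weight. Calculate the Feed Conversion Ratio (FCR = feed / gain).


FCR = feed consumed / weight gained
FCR = 21223 kg / 9842 kg = 2.15637

2.15637


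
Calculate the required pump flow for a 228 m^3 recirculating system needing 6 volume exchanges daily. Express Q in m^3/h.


Daily recirculation volume = 228 m^3 * 6 = 1368 m^3/day
Flow rate Q = daily volume / 24 h = 1368 / 24 = 57 m^3/h

57 m^3/h


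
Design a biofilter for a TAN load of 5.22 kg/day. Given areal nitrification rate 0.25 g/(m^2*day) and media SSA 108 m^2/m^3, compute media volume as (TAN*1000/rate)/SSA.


A = 5.22*1000 / 0.25 = 20880 m^2
V = 20880 / 108 = 193.333

193.333 m^3


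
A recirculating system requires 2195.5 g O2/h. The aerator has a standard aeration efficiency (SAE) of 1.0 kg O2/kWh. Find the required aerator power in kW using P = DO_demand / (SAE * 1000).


SAE in g O2/kWh = 1.0 * 1000 = 1000 g/kWh
P = DO_demand / SAE_g = 2195.5 / 1000 = 2.1955 kW

2.1955 kW


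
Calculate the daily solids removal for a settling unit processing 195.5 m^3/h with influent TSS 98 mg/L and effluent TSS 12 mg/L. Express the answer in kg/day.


Concentration drop: TSS_in - TSS_out = 98 - 12 = 86 mg/L
Hourly solids removed = Q * dTSS = 195.5 m^3/h * 86 mg/L = 16813 g/h  (m^3/h * mg/L = g/h)
Daily solids removed = 16813 * 24 = 403512 g/day
Convert g to kg: 403512 / 1000 = 403.512 kg/day

403.512 kg/day


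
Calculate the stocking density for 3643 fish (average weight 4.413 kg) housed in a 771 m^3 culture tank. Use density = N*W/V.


Total biomass = 3643 fish * 4.413 kg = 16076.559 kg
Density = total biomass / volume = 16076.559 / 771 = 20.8516 kg/m^3

20.8516 kg/m^3


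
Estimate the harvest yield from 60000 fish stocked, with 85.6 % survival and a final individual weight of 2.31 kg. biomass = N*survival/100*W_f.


Survivors = 60000 * 85.6/100 = 51360 fish
Harvest biomass = survivors * W_f = 51360 * 2.31 = 118641.6 kg

118641.6 kg


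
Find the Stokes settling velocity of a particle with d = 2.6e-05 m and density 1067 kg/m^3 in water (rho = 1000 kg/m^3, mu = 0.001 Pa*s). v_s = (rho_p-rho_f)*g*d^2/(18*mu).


Density difference: rho_p - rho_f = 1067 - 1000 = 67 kg/m^3
d^2 = (2.6e-05)^2 = 6.76e-10 m^2
Numerator = (rho_p - rho_f) * g * d^2 = 67 * 9.81 * 6.76e-10 = 4.4431452e-07
Denominator = 18 * mu = 18 * 0.001 = 0.018
v_s = 4.4431452e-07 / 0.018 = 2.46841e-05 m/s
Check: Re = rho_f * v_s * d / mu = 1000 * 2.46841e-05 * 2.6e-05 / 0.001 = 6.42e-04 < 1, so Stokes' law applies.

2.46841e-05 m/s


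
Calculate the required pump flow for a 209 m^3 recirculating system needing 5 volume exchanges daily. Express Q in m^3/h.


Daily recirculation volume = 209 m^3 * 5 = 1045 m^3/day
Flow rate Q = daily volume / 24 h = 1045 / 24 = 43.5417 m^3/h

43.5417 m^3/h


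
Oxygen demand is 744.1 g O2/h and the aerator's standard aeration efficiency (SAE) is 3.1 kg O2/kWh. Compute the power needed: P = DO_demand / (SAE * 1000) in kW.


SAE in g O2/kWh = 3.1 * 1000 = 3100 g/kWh
P = DO_demand / SAE_g = 744.1 / 3100 = 0.240032 kW

0.240032 kW


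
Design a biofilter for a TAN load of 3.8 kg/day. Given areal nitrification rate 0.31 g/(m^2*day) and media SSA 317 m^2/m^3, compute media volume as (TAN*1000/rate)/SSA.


A = 3.8*1000 / 0.31 = 12258.065 m^2
V = 12258.065 / 317 = 38.669

38.669 m^3
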